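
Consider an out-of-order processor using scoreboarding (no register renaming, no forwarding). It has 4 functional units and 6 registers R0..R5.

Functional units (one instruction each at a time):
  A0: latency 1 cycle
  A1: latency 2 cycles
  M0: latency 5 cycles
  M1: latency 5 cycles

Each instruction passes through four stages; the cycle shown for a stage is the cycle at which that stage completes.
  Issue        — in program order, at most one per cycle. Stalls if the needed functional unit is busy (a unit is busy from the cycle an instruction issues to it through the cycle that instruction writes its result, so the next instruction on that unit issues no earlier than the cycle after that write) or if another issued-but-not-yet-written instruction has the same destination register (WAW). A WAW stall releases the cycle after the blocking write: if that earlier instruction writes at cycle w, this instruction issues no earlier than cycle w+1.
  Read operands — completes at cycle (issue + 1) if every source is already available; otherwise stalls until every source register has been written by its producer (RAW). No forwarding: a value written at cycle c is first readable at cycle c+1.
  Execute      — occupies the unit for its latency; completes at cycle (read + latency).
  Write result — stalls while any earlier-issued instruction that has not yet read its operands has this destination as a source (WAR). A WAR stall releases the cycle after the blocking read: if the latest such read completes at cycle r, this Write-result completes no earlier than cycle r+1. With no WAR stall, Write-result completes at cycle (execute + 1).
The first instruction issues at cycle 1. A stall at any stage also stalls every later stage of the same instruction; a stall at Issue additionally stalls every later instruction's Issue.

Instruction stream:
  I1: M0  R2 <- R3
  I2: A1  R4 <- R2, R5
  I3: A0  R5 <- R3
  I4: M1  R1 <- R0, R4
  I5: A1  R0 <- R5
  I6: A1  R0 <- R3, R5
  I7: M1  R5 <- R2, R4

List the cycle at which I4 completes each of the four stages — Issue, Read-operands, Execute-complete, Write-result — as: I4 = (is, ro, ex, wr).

I4 = (4, 13, 18, 19)

t=1  issue I1 (M0)
t=2  I1 read-ops | issue I2 (A1)
t=3  issue I3 (A0)
t=4  I3 read-ops | issue I4 (M1)
t=5  I3 finished on A0
t=7  I1 finished on M0
t=8  I1→R2
t=9  I2 read-ops
t=10  I3→R5
t=11  I2 finished on A1
t=12  I2→R4
t=13  I4 read-ops | issue I5 (A1)
t=14  I5 read-ops
t=16  I5 finished on A1
t=17  I5→R0
t=18  I4 finished on M1 | issue I6 (A1)
t=19  I4→R1 | I6 read-ops
t=20  issue I7 (M1)
t=21  I6 finished on A1 | I7 read-ops
t=22  I6→R0
t=26  I7 finished on M1
t=27  I7→R5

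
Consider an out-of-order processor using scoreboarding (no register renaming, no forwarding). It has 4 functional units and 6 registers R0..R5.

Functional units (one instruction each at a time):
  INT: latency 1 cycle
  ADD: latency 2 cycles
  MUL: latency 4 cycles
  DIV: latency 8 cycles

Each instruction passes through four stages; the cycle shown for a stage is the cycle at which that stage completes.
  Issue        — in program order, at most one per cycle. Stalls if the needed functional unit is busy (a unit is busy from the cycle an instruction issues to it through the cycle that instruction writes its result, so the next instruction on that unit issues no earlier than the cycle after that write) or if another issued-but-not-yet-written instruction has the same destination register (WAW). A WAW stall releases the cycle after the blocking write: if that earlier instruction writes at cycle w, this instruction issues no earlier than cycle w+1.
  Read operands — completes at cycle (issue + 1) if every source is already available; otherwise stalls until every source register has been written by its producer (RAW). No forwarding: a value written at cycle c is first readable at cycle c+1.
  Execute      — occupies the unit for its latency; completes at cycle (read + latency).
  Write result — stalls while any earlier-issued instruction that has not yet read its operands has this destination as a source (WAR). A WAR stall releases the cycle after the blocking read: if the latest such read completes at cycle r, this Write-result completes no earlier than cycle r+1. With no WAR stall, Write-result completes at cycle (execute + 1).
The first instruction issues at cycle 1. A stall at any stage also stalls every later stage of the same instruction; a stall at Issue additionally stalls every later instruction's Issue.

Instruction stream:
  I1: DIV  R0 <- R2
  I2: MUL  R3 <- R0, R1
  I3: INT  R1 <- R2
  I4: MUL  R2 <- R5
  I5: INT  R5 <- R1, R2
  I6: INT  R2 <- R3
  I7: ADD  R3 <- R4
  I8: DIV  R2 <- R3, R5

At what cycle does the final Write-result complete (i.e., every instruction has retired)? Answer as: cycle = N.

I1: IS=1 RO=2 EX=10 WR=11
I2: IS=2 RO=12 EX=16 WR=17  [RAW R0: wait I1 write@11]
I3: IS=3 RO=4 EX=5 WR=13  [WAR R1: wait I2 read@12]
I4: IS=18 RO=19 EX=23 WR=24  [struct: MUL busy until I2 writes@17]
I5: IS=19 RO=25 EX=26 WR=27  [RAW R2: wait I4 write@24]
I6: IS=28 RO=29 EX=30 WR=31  [struct: INT busy until I5 writes@27]
I7: IS=29 RO=30 EX=32 WR=33
I8: IS=32 RO=34 EX=42 WR=43  [WAW R2: wait I6 write@31; RAW R3: wait I7 write@33]

cycle = 43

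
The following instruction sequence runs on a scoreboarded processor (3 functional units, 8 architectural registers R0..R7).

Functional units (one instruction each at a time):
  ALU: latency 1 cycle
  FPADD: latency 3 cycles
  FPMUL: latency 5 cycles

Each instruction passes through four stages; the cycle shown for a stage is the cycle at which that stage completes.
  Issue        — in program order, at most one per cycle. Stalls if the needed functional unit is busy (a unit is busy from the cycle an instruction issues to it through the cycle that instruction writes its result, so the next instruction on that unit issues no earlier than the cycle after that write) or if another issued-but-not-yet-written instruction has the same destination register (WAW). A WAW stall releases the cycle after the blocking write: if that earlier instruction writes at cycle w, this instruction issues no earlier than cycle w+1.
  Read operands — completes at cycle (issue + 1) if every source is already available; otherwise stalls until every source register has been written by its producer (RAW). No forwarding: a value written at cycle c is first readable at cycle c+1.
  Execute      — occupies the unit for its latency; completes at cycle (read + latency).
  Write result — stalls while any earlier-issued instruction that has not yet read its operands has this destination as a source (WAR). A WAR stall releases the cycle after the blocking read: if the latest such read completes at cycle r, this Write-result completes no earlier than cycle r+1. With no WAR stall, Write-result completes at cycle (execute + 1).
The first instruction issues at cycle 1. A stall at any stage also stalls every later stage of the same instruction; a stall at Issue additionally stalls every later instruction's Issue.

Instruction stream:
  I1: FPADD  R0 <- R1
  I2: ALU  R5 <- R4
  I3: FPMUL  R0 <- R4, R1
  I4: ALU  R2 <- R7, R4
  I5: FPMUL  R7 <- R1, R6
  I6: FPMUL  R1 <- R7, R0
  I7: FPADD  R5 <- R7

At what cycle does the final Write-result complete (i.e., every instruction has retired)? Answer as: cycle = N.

t=1  issue I1 (FPADD)
t=2  I1 read-ops, issue I2 (ALU)
t=3  I2 read-ops
t=4  I2 finished on ALU
t=5  I1 finished on FPADD, I2→R5
t=6  I1→R0
t=7  issue I3 (FPMUL)
t=8  I3 read-ops, issue I4 (ALU)
t=9  I4 read-ops
t=10  I4 finished on ALU
t=11  I4→R2
t=13  I3 finished on FPMUL
t=14  I3→R0
t=15  issue I5 (FPMUL)
t=16  I5 read-ops
t=21  I5 finished on FPMUL
t=22  I5→R7
t=23  issue I6 (FPMUL)
t=24  I6 read-ops, issue I7 (FPADD)
t=25  I7 read-ops
t=28  I7 finished on FPADD
t=29  I6 finished on FPMUL, I7→R5
t=30  I6→R1

cycle = 30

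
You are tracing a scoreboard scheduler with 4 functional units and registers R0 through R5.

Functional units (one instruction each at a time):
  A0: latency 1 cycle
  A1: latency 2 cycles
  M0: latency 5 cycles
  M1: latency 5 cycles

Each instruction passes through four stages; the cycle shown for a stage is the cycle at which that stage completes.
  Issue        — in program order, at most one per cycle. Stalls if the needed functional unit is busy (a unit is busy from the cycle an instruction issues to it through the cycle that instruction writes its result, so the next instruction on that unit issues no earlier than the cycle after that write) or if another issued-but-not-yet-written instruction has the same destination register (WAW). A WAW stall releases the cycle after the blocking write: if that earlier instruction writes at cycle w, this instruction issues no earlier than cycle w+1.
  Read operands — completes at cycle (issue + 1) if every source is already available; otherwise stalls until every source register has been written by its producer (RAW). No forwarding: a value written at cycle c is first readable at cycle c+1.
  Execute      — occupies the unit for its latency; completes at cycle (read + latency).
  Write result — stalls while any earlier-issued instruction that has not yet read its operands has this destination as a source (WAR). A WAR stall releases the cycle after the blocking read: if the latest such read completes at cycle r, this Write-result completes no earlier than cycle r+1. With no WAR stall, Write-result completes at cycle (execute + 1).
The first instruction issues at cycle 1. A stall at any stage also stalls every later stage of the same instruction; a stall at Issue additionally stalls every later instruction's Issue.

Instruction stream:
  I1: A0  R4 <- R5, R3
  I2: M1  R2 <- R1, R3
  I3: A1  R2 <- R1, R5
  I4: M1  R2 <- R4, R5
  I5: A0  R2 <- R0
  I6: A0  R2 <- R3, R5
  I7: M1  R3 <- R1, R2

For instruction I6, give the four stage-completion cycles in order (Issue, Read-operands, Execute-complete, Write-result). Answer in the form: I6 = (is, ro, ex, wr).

I6 = (27, 28, 29, 30)

t=1  I1→A0
t=2  I1 RO | I2→M1
t=3  I1 EX | I2 RO
t=4  I1 WR R4
t=8  I2 EX
t=9  I2 WR R2
t=10  I3→A1
t=11  I3 RO
t=13  I3 EX
t=14  I3 WR R2
t=15  I4→M1
t=16  I4 RO
t=21  I4 EX
t=22  I4 WR R2
t=23  I5→A0
t=24  I5 RO
t=25  I5 EX
t=26  I5 WR R2
t=27  I6→A0
t=28  I6 RO | I7→M1
t=29  I6 EX
t=30  I6 WR R2
t=31  I7 RO
t=36  I7 EX
t=37  I7 WR R3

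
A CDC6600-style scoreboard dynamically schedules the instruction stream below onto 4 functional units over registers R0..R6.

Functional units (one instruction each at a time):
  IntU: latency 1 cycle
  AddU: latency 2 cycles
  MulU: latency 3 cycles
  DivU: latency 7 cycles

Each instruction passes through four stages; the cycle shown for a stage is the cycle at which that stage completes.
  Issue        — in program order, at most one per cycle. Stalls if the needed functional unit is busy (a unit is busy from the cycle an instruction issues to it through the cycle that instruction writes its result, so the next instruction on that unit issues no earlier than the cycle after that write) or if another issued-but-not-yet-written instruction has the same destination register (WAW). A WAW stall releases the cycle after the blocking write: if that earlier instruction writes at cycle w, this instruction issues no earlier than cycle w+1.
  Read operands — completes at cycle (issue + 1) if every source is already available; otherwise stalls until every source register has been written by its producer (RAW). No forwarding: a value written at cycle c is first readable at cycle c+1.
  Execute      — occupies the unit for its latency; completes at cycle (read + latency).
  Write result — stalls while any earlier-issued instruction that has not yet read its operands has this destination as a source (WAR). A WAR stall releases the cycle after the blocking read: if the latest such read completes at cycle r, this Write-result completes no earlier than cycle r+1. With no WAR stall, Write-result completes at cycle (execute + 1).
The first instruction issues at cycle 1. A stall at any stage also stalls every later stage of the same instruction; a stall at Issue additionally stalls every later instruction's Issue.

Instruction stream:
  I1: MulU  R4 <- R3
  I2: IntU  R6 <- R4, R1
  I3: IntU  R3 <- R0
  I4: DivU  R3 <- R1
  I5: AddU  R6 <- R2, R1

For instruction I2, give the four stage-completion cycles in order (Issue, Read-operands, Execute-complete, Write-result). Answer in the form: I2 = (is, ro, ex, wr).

I2 = (2, 7, 8, 9)

c1: issue I1 (MulU)
c2: I1 read-ops; issue I2 (IntU)
c5: I1 finished on MulU
c6: I1→R4
c7: I2 read-ops
c8: I2 finished on IntU
c9: I2→R6
c10: issue I3 (IntU)
c11: I3 read-ops
c12: I3 finished on IntU
c13: I3→R3
c14: issue I4 (DivU)
c15: I4 read-ops; issue I5 (AddU)
c16: I5 read-ops
c18: I5 finished on AddU
c19: I5→R6
c22: I4 finished on DivU
c23: I4→R3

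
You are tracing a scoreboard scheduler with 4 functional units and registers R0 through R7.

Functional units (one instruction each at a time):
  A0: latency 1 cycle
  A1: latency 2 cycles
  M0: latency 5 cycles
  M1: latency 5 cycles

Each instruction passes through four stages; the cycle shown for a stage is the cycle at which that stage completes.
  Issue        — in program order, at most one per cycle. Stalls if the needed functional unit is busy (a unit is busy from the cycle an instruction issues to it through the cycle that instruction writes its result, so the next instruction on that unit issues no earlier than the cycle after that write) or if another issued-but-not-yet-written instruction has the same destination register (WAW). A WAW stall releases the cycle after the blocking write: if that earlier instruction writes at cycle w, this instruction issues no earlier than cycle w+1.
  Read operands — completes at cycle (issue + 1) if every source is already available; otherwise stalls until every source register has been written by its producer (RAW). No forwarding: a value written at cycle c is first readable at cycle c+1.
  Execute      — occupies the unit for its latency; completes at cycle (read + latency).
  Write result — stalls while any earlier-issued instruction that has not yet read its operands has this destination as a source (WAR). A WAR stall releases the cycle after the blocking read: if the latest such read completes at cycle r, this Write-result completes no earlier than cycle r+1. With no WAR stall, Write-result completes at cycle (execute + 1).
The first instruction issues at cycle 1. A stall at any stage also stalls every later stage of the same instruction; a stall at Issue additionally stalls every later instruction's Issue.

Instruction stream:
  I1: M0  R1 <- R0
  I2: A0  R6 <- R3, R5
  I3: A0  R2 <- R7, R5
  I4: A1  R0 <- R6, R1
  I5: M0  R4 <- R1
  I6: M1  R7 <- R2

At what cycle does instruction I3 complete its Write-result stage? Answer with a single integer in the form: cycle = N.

  I1 | 1 | 2 | 7 | 8
  I2 | 2 | 3 | 4 | 5
  I3 | 6 | 7 | 8 | 9   struct: A0 busy until I2 writes@5
  I4 | 7 | 9 | 11 | 12   RAW R1: wait I1 write@8
  I5 | 9 | 10 | 15 | 16   struct: M0 busy until I1 writes@8
  I6 | 10 | 11 | 16 | 17

cycle = 9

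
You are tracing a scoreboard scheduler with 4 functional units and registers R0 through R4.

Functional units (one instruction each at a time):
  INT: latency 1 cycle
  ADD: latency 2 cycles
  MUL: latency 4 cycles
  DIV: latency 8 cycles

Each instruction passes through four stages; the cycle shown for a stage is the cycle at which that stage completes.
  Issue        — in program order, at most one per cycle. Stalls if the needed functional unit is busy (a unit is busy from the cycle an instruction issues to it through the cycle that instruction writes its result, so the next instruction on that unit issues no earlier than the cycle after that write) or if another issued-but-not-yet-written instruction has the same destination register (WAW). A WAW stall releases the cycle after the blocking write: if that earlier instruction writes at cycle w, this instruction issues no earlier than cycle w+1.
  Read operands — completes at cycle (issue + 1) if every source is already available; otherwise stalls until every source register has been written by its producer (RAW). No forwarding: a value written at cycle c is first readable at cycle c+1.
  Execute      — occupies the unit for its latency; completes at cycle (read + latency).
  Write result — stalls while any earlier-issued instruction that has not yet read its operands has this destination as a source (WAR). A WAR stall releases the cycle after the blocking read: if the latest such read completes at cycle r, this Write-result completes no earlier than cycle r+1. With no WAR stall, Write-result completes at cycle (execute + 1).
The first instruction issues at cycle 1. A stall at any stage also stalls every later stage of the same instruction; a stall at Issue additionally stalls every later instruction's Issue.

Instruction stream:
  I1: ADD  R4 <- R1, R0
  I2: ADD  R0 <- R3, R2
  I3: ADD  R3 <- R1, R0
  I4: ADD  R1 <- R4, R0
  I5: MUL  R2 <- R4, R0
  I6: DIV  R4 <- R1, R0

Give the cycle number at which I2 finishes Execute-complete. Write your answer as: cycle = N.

[1] I1 issues→ADD
[2] I1 reads
[4] I1 exec-done
[5] I1 writes R4
[6] I2 issues→ADD
[7] I2 reads
[9] I2 exec-done
[10] I2 writes R0
[11] I3 issues→ADD
[12] I3 reads
[14] I3 exec-done
[15] I3 writes R3
[16] I4 issues→ADD
[17] I4 reads | I5 issues→MUL
[18] I5 reads | I6 issues→DIV
[19] I4 exec-done
[20] I4 writes R1
[21] I6 reads
[22] I5 exec-done
[23] I5 writes R2
[29] I6 exec-done
[30] I6 writes R4

cycle = 9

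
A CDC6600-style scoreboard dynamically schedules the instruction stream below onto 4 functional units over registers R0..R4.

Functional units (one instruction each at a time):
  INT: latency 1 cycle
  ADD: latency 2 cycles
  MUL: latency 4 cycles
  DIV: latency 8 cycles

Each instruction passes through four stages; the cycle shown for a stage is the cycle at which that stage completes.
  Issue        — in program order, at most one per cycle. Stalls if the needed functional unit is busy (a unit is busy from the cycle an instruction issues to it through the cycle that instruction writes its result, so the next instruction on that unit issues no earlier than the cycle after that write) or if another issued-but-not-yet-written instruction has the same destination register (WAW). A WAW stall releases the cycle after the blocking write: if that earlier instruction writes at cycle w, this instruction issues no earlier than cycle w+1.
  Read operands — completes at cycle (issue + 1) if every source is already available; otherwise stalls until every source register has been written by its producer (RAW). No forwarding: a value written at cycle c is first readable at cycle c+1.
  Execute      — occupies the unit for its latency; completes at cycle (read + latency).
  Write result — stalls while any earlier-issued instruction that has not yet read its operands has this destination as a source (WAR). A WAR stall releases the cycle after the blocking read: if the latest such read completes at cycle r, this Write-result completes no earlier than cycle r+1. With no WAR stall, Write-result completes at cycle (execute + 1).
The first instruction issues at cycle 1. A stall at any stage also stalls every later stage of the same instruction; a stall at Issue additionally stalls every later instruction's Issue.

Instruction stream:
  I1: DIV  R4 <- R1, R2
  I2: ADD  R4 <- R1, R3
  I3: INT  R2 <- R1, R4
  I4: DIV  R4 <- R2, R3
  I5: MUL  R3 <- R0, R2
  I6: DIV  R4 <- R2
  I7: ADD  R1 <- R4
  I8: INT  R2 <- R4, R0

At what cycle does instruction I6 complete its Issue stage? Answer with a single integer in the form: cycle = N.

I1 -> (1, 2, 10, 11)
I2 -> (12, 13, 15, 16)  // WAW R4: wait I1 write@11
I3 -> (13, 17, 18, 19)  // RAW R4: wait I2 write@16
I4 -> (17, 20, 28, 29)  // WAW R4: wait I2 write@16, RAW R2: wait I3 write@19
I5 -> (18, 20, 24, 25)  // RAW R2: wait I3 write@19
I6 -> (30, 31, 39, 40)  // struct: DIV busy until I4 writes@29
I7 -> (31, 41, 43, 44)  // RAW R4: wait I6 write@40
I8 -> (32, 41, 42, 43)  // RAW R4: wait I6 write@40

cycle = 30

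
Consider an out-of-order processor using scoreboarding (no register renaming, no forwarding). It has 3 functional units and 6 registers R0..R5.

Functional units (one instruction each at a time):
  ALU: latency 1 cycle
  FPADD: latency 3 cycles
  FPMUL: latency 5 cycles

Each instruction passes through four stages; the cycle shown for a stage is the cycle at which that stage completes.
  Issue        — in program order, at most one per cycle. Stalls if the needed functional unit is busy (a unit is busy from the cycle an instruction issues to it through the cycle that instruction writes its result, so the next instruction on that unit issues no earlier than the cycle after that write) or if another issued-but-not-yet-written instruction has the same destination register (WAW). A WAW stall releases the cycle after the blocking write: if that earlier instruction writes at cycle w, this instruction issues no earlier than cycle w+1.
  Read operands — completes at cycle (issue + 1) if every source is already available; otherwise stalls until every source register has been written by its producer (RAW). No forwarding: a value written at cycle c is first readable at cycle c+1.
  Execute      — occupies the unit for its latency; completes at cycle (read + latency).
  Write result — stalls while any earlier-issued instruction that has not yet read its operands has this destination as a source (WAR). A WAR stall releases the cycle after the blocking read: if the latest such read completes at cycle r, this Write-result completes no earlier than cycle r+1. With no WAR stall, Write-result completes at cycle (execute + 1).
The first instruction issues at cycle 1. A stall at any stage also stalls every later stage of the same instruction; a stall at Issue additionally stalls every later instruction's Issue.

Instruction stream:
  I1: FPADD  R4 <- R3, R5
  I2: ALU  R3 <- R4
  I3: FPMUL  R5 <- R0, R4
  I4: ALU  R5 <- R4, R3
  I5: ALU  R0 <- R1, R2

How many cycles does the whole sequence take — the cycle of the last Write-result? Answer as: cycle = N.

I1 -> (1, 2, 5, 6)
I2 -> (2, 7, 8, 9)  // RAW R4: wait I1 write@6
I3 -> (3, 7, 12, 13)  // RAW R4: wait I1 write@6
I4 -> (14, 15, 16, 17)  // WAW R5: wait I3 write@13
I5 -> (18, 19, 20, 21)  // struct: ALU busy until I4 writes@17

cycle = 21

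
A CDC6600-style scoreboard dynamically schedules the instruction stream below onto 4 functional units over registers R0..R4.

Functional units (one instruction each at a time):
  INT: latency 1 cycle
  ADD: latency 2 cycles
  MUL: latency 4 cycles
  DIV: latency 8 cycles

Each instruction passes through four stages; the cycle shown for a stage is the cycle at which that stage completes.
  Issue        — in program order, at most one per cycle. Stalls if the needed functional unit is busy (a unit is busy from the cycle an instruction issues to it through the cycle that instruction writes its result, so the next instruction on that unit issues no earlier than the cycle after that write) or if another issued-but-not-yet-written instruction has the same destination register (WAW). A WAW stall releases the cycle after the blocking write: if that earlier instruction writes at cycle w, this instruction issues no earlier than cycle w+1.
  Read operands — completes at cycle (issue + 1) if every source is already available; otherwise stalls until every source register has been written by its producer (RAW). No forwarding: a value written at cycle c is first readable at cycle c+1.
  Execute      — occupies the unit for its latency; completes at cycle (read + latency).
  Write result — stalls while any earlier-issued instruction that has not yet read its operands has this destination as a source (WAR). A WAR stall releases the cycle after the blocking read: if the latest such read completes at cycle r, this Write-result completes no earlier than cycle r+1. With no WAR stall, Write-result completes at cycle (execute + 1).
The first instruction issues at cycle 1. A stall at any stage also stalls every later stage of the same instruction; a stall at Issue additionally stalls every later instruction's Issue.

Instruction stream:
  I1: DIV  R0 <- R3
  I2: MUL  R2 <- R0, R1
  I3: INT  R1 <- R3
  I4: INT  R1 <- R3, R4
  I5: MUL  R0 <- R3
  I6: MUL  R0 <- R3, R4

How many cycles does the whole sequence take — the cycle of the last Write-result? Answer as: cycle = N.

[I1] 1/2/10/11
[I2] 2/12/16/17  (RAW R0: wait I1 write@11)
[I3] 3/4/5/13  (WAR R1: wait I2 read@12)
[I4] 14/15/16/17  (struct: INT busy until I3 writes@13)
[I5] 18/19/23/24  (struct: MUL busy until I2 writes@17)
[I6] 25/26/30/31  (struct: MUL busy until I5 writes@24)

cycle = 31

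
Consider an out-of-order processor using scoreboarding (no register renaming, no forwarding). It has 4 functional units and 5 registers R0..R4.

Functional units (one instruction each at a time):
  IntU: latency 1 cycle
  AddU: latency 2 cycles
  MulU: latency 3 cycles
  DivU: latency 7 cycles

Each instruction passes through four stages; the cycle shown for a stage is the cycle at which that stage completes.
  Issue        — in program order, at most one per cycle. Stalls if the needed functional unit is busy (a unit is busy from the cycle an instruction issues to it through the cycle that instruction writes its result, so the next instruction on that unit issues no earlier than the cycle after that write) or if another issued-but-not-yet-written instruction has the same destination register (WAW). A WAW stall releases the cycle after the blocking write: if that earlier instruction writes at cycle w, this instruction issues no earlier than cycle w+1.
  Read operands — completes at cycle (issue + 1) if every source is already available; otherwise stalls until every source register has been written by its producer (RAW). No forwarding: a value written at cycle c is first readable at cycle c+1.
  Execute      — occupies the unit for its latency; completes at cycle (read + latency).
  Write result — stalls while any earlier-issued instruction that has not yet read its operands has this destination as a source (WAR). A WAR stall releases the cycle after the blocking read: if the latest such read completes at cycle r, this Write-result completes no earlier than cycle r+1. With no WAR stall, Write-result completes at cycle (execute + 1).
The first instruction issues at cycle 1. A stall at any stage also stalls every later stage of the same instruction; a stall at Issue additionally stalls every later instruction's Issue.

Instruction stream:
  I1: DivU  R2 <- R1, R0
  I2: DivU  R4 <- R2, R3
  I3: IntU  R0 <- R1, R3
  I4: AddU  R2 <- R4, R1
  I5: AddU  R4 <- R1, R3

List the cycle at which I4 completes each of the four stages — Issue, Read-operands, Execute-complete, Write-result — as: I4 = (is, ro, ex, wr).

cycle 1: issue I1 (DivU)
cycle 2: I1 read-ops
cycle 9: I1 finished on DivU
cycle 10: I1→R2
cycle 11: issue I2 (DivU)
cycle 12: I2 read-ops | issue I3 (IntU)
cycle 13: I3 read-ops | issue I4 (AddU)
cycle 14: I3 finished on IntU
cycle 15: I3→R0
cycle 19: I2 finished on DivU
cycle 20: I2→R4
cycle 21: I4 read-ops
cycle 23: I4 finished on AddU
cycle 24: I4→R2
cycle 25: issue I5 (AddU)
cycle 26: I5 read-ops
cycle 28: I5 finished on AddU
cycle 29: I5→R4

I4 = (13, 21, 23, 24)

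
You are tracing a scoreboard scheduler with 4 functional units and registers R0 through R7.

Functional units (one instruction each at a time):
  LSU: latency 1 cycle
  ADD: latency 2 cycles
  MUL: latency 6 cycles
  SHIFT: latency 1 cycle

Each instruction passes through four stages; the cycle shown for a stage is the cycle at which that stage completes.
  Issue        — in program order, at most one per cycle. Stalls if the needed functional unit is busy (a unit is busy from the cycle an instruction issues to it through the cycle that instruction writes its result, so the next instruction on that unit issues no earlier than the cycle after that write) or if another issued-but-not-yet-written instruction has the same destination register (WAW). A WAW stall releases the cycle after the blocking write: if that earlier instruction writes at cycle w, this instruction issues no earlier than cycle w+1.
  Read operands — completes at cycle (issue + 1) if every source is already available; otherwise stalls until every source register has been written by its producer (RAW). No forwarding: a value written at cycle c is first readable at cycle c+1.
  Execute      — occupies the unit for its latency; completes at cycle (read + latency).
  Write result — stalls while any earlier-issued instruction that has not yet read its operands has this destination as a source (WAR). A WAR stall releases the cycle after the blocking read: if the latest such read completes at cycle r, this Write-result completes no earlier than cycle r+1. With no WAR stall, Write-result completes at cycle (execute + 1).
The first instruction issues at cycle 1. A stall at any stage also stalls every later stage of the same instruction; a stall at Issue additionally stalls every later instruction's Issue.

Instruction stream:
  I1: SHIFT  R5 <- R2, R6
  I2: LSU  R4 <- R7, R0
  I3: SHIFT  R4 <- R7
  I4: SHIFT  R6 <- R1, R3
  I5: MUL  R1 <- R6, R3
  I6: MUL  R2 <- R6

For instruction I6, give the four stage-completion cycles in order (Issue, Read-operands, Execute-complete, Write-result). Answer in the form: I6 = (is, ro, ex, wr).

t=1  issue I1 (SHIFT)
t=2  I1 read-ops · issue I2 (LSU)
t=3  I1 finished on SHIFT · I2 read-ops
t=4  I1→R5 · I2 finished on LSU
t=5  I2→R4
t=6  issue I3 (SHIFT)
t=7  I3 read-ops
t=8  I3 finished on SHIFT
t=9  I3→R4
t=10  issue I4 (SHIFT)
t=11  I4 read-ops · issue I5 (MUL)
t=12  I4 finished on SHIFT
t=13  I4→R6
t=14  I5 read-ops
t=20  I5 finished on MUL
t=21  I5→R1
t=22  issue I6 (MUL)
t=23  I6 read-ops
t=29  I6 finished on MUL
t=30  I6→R2

I6 = (22, 23, 29, 30)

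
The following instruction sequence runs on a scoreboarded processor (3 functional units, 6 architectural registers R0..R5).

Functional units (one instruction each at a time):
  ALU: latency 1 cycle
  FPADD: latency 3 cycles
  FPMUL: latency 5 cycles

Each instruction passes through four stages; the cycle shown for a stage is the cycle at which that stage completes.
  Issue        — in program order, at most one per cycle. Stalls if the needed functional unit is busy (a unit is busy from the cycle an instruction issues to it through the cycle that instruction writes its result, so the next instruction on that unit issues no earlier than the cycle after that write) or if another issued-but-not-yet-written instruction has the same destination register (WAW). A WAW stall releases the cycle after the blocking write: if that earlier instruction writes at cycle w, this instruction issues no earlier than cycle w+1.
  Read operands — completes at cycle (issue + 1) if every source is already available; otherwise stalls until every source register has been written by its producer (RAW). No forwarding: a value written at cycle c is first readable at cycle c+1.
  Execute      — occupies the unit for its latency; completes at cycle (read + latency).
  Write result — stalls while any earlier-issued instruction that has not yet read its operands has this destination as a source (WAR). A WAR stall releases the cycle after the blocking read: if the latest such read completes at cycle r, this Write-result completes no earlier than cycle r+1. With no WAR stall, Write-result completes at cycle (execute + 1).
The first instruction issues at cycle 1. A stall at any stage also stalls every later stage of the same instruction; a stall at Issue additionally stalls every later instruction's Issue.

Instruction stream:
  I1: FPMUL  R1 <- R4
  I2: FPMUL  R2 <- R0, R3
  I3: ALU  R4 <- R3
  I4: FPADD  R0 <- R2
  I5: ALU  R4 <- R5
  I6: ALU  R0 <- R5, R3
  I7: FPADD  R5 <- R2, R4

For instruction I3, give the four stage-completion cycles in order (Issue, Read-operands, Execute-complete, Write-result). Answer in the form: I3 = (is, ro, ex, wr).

I3 = (10, 11, 12, 13)

I1 -> (1, 2, 7, 8)
I2 -> (9, 10, 15, 16)  // struct: FPMUL busy until I1 writes@8
I3 -> (10, 11, 12, 13)
I4 -> (11, 17, 20, 21)  // RAW R2: wait I2 write@16
I5 -> (14, 15, 16, 17)  // struct: ALU busy until I3 writes@13
I6 -> (22, 23, 24, 25)  // WAW R0: wait I4 write@21
I7 -> (23, 24, 27, 28)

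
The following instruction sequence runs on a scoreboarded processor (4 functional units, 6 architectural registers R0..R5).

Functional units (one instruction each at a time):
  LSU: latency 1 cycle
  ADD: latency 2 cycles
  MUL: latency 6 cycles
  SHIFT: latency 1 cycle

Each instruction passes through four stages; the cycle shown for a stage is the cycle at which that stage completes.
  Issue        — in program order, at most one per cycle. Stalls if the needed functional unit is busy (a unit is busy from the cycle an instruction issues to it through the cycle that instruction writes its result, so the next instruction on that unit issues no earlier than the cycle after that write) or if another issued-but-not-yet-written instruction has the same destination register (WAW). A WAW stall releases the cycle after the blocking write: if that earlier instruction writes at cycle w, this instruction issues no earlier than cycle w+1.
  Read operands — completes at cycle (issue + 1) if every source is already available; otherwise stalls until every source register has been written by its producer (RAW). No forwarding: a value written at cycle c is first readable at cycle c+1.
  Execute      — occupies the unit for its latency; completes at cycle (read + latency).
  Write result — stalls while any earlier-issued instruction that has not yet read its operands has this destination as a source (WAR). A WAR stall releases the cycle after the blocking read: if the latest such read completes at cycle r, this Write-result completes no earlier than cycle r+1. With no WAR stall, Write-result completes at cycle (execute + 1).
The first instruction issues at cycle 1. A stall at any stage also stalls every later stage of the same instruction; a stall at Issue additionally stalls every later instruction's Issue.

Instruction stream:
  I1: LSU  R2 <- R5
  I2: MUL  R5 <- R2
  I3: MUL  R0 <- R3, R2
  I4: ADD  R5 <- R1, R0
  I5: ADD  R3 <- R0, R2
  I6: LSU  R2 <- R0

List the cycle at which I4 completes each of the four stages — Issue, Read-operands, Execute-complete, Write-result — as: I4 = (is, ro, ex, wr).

I4 = (14, 22, 24, 25)

[I1] 1/2/3/4
[I2] 2/5/11/12  (RAW R2: wait I1 write@4)
[I3] 13/14/20/21  (struct: MUL busy until I2 writes@12)
[I4] 14/22/24/25  (RAW R0: wait I3 write@21)
[I5] 26/27/29/30  (struct: ADD busy until I4 writes@25)
[I6] 27/28/29/30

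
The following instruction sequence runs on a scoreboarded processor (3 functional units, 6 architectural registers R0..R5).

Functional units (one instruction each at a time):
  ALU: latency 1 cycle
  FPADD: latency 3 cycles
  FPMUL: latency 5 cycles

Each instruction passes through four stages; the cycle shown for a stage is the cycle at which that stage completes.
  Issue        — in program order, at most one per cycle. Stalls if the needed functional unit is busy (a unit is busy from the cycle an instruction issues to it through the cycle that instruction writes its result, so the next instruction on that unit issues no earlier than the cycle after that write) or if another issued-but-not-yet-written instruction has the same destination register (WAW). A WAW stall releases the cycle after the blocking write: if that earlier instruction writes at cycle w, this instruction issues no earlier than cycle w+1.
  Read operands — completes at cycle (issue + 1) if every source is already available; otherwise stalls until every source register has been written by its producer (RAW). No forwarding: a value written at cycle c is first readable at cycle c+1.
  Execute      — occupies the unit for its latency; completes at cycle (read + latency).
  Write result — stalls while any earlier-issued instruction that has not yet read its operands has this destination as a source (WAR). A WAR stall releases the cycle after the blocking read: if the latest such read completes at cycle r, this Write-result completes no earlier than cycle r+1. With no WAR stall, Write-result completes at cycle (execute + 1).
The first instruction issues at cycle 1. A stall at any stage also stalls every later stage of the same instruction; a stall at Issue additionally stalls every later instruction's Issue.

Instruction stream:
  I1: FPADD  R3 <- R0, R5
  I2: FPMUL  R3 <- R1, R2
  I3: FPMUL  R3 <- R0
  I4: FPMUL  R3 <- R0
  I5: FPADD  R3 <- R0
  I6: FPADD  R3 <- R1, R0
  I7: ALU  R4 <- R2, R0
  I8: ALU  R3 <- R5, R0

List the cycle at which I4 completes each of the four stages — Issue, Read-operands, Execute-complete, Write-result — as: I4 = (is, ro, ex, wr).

I1 -> (1, 2, 5, 6)
I2 -> (7, 8, 13, 14)  // WAW R3: wait I1 write@6
I3 -> (15, 16, 21, 22)  // struct: FPMUL busy until I2 writes@14
I4 -> (23, 24, 29, 30)  // struct: FPMUL busy until I3 writes@22
I5 -> (31, 32, 35, 36)  // WAW R3: wait I4 write@30
I6 -> (37, 38, 41, 42)  // struct: FPADD busy until I5 writes@36
I7 -> (38, 39, 40, 41)
I8 -> (43, 44, 45, 46)  // WAW R3: wait I6 write@42

I4 = (23, 24, 29, 30)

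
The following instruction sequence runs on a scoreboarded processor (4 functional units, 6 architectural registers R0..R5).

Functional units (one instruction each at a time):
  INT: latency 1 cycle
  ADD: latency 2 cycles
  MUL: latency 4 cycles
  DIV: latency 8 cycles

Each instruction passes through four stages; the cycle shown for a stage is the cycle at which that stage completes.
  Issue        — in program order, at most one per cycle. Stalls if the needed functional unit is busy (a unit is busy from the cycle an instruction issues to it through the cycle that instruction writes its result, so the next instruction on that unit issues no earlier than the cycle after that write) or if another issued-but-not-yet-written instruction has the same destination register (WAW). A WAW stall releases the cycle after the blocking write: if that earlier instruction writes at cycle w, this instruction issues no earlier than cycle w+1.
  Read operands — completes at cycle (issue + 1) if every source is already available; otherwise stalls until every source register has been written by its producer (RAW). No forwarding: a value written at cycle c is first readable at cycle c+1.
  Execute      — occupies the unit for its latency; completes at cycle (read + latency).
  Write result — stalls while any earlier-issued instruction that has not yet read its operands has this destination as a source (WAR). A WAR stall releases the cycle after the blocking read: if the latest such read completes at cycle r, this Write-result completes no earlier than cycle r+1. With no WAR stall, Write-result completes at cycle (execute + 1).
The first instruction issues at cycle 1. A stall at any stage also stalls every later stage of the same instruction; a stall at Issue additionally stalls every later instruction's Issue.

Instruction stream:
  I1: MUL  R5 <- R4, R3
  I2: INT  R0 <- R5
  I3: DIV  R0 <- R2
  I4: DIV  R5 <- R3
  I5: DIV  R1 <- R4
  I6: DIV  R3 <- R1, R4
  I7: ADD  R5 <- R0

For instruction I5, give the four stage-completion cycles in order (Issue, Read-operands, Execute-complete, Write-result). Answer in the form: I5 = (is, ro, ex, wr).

[I1] 1/2/6/7
[I2] 2/8/9/10  (RAW R5: wait I1 write@7)
[I3] 11/12/20/21  (WAW R0: wait I2 write@10)
[I4] 22/23/31/32  (struct: DIV busy until I3 writes@21)
[I5] 33/34/42/43  (struct: DIV busy until I4 writes@32)
[I6] 44/45/53/54  (struct: DIV busy until I5 writes@43)
[I7] 45/46/48/49

I5 = (33, 34, 42, 43)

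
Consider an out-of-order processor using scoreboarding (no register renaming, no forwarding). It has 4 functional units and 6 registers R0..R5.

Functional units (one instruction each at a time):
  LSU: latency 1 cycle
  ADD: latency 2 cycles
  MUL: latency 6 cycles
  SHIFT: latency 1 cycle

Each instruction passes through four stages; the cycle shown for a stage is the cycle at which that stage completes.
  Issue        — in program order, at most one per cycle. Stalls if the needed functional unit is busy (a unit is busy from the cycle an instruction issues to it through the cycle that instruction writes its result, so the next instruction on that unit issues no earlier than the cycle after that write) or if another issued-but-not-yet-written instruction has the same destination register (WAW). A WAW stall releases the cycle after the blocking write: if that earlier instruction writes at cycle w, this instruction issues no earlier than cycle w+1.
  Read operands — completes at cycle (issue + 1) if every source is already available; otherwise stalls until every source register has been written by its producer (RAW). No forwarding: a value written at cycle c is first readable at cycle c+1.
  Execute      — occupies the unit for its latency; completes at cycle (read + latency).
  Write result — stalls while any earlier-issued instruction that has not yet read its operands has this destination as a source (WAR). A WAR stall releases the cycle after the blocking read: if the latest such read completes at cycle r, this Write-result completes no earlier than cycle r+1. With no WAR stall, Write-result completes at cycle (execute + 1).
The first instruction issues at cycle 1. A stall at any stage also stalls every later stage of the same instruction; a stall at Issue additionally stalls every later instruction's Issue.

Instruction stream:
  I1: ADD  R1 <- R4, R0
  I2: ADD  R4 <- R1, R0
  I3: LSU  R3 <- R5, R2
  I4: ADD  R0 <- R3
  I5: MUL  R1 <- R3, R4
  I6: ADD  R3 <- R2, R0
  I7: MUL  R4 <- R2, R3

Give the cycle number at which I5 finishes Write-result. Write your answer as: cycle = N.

[1] I1 issues→ADD
[2] I1 reads
[4] I1 exec-done
[5] I1 writes R1
[6] I2 issues→ADD
[7] I2 reads; I3 issues→LSU
[8] I3 reads
[9] I2 exec-done; I3 exec-done
[10] I2 writes R4; I3 writes R3
[11] I4 issues→ADD
[12] I4 reads; I5 issues→MUL
[13] I5 reads
[14] I4 exec-done
[15] I4 writes R0
[16] I6 issues→ADD
[17] I6 reads
[19] I5 exec-done; I6 exec-done
[20] I5 writes R1; I6 writes R3
[21] I7 issues→MUL
[22] I7 reads
[28] I7 exec-done
[29] I7 writes R4

cycle = 20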